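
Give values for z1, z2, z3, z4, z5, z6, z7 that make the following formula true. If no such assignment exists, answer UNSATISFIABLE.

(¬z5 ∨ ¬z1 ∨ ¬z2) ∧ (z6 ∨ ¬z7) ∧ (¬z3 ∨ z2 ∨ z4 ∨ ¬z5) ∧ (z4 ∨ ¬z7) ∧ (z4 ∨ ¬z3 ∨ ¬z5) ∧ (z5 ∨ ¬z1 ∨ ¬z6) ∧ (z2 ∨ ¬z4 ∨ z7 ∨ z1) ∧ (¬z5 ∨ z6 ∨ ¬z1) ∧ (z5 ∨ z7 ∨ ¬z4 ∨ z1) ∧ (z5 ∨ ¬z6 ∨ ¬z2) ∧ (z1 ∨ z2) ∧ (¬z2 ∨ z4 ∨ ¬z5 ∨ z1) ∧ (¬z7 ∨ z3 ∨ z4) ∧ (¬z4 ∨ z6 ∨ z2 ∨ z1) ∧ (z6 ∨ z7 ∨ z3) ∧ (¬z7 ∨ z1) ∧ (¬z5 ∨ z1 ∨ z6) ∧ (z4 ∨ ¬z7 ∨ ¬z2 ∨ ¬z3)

z1: True,  z2: False,  z3: True,  z4: True,  z5: True,  z6: True,  z7: False

Try z6 = True.
Try z4 = True.
Try z5 = True.
Try z1 = True.
From the singleton clause (¬z2), z2 = False.
All clauses hold; z3, z7 can take either value.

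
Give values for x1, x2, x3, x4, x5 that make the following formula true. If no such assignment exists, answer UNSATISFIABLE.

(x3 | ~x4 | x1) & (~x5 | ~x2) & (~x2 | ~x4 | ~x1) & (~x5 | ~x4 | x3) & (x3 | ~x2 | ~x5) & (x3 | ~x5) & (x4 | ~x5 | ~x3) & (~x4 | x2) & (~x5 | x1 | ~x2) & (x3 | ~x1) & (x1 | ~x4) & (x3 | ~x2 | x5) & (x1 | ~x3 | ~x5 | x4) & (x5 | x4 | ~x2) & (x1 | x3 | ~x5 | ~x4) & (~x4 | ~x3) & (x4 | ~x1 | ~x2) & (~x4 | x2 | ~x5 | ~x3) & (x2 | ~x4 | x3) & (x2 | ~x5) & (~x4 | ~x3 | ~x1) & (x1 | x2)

Try x5 = 0.
Try x4 = 0.
The clause (~x2) is unit, so x2 = 0.
The clause (x1) is unit, so x1 = 1.
The clause (x3) is unit, so x3 = 1.
All clauses are satisfied.

x1 ↦ 1,  x2 ↦ 0,  x3 ↦ 1,  x4 ↦ 0,  x5 ↦ 0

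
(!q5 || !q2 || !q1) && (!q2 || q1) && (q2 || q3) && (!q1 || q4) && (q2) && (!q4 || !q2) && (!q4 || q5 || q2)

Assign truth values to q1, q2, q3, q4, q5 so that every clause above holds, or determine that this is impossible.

(q2) alone gives q2 = true.
(q1) alone gives q1 = true.
(!q5) alone gives q5 = false.
(q4) alone gives q4 = true.
But (!q4) is also a unit clause — contradiction.

UNSATISFIABLE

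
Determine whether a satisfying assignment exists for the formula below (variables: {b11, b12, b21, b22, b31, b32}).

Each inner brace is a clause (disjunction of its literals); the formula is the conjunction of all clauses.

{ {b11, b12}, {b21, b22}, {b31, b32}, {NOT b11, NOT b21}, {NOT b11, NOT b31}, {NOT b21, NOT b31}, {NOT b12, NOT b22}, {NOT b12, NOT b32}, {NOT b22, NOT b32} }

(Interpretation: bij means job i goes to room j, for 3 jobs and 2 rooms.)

Branch on b11: set b11 = true.
Unit clause (NOT b21) forces b21 = false.
Unit clause (b22) forces b22 = true.
Unit clause (NOT b31) forces b31 = false.
Unit clause (b32) forces b32 = true.
That conflicts with the unit clause (NOT b32).
Backtrack on b11: now try b11 = false.
Unit clause (b12) forces b12 = true.
Unit clause (NOT b22) forces b22 = false.
Unit clause (b21) forces b21 = true.
Unit clause (NOT b31) forces b31 = false.
Unit clause (b32) forces b32 = true.
That conflicts with the unit clause (NOT b32).
Both values of b11 lead to a conflict.
No assignment satisfies every clause.

No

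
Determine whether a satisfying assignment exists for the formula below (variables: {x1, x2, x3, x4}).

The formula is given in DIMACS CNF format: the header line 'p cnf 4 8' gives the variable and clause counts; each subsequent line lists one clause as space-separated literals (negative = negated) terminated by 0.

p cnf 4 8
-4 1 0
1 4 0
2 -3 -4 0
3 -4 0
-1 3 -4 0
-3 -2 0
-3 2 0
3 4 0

Case x4 = False:
Unit clause (x1) forces x1 = True.
Unit clause (x3) forces x3 = True.
Unit clause (¬x2) forces x2 = False.
But (x2) is also a unit clause — contradiction.
That branch fails; take x4 = True instead.
Unit clause (x1) forces x1 = True.
Unit clause (x3) forces x3 = True.
Unit clause (x2) forces x2 = True.
But (¬x2) is also a unit clause — contradiction.
Both values of x4 lead to a conflict.
No assignment satisfies every clause.

No, unsatisfiable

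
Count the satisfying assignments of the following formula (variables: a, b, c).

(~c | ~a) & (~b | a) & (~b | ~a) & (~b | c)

3

There are 2^3 = 8 truth assignments over (a, b, c).
Check each against the 4 clauses (columns in the order a, b, c):
  F F F  ✓ satisfies all
  F F T  ✓ satisfies all
  F T F  ✗ fails (~b | a)
  F T T  ✗ fails (~b | a)
  T F F  ✓ satisfies all
  T F T  ✗ fails (~c | ~a)
  T T F  ✗ fails (~b | ~a)
  T T T  ✗ fails (~c | ~a)
3 of the 8 rows are models.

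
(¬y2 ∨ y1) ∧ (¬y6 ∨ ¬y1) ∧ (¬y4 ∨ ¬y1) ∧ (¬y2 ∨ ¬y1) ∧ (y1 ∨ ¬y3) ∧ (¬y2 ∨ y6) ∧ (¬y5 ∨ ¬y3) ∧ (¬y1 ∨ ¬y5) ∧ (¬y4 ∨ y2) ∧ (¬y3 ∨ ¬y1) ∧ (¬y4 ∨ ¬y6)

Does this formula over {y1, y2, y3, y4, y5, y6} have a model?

Case y2 = False:
From the singleton clause (¬y4), y4 = False.
Case y6 = False:
Case y1 = False:
From the singleton clause (¬y3), y3 = False.
No clause remains; y5 is free.
A satisfying assignment: y1=False; y2=False; y3=False; y4=False; y5=True; y6=False.

Yes, satisfiable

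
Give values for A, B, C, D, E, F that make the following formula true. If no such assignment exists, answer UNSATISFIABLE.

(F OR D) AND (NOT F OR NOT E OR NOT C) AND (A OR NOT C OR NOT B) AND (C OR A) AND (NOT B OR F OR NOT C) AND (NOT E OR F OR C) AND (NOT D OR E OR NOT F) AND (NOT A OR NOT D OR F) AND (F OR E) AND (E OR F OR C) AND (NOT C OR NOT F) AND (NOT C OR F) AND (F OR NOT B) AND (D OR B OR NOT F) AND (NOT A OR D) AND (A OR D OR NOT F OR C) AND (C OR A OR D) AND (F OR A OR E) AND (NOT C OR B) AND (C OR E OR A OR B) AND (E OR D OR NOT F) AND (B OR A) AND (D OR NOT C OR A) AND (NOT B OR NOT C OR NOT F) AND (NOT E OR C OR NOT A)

Branch on F: set F = true.
The clause (NOT C) is unit, so C = false.
The clause (A) is unit, so A = true.
The clause (D) is unit, so D = true.
The clause (E) is unit, so E = true.
That conflicts with the unit clause (NOT E).
So F must be the other value — set F = false.
The clause (D) is unit, so D = true.
The clause (NOT A) is unit, so A = false.
The clause (C) is unit, so C = true.
That conflicts with the unit clause (NOT C).
Either choice for F ends in contradiction.

UNSATISFIABLE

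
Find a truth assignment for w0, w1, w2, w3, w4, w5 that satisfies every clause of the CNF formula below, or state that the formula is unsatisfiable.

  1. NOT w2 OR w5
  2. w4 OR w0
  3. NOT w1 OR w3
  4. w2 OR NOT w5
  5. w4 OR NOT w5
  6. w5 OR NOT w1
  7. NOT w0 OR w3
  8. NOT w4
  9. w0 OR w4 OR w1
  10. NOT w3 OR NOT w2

The clause (NOT w4) is unit, so w4 = false.
The clause (w0) is unit, so w0 = true.
The clause (NOT w5) is unit, so w5 = false.
The clause (NOT w2) is unit, so w2 = false.
The clause (NOT w1) is unit, so w1 = false.
The clause (w3) is unit, so w3 = true.
This assignment satisfies each clause.

w0: true; w1: false; w2: false; w3: true; w4: false; w5: false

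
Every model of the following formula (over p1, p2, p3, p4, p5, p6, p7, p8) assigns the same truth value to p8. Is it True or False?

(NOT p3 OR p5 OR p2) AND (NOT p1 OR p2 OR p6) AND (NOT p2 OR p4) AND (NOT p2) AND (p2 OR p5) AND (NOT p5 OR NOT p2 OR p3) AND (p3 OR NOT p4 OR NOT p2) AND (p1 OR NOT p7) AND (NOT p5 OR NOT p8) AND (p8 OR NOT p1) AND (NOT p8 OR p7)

False

Suppose p8 = true.
The clause (NOT p2) is unit, so p2 = false.
The clause (p5) is unit, so p5 = true.
But (NOT p5) is also a unit clause — contradiction.
So every satisfying assignment has p8 = False.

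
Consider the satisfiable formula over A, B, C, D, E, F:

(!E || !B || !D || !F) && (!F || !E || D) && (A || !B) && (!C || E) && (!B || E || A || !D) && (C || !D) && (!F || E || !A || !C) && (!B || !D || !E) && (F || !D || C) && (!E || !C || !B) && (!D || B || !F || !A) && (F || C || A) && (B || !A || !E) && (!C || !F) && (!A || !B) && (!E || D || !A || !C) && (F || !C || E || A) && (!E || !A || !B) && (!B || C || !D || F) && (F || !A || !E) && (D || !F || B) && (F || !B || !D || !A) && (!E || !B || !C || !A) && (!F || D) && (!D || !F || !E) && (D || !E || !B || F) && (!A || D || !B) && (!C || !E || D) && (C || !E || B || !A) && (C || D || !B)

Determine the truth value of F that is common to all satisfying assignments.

Suppose F = true.
(!C) alone gives C = false.
(!D) alone gives D = false.
But (D) is also a unit clause — contradiction.
So every satisfying assignment has F = False.

False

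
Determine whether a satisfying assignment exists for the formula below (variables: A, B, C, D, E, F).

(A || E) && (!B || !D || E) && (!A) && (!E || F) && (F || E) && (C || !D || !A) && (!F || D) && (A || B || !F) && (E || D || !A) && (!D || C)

The clause (!A) is unit, so A = false.
The clause (E) is unit, so E = true.
The clause (F) is unit, so F = true.
The clause (D) is unit, so D = true.
The clause (B) is unit, so B = true.
The clause (C) is unit, so C = true.
Every clause now holds.
A satisfying assignment: A ↦ false, B ↦ true, C ↦ true, D ↦ true, E ↦ true, F ↦ true.

Yes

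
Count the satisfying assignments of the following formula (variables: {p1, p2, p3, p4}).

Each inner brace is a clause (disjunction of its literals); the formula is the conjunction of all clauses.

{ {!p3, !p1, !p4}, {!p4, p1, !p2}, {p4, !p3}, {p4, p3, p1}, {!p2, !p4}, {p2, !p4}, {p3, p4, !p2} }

There are 2^4 = 16 truth assignments over (p1, p2, p3, p4).
Check each against the 7 clauses (columns in the order p1, p2, p3, p4):
  F F F F  ✗ fails (p4 || p3 || p1)
  F F F T  ✗ fails (p2 || !p4)
  F F T F  ✗ fails (p4 || !p3)
  F F T T  ✗ fails (p2 || !p4)
  F T F F  ✗ fails (p4 || p3 || p1)
  F T F T  ✗ fails (!p4 || p1 || !p2)
  F T T F  ✗ fails (p4 || !p3)
  F T T T  ✗ fails (!p4 || p1 || !p2)
  T F F F  ✓ satisfies all
  T F F T  ✗ fails (p2 || !p4)
  T F T F  ✗ fails (p4 || !p3)
  T F T T  ✗ fails (!p3 || !p1 || !p4)
  T T F F  ✗ fails (p3 || p4 || !p2)
  T T F T  ✗ fails (!p2 || !p4)
  T T T F  ✗ fails (p4 || !p3)
  T T T T  ✗ fails (!p3 || !p1 || !p4)
1 of the 16 rows is a model.

1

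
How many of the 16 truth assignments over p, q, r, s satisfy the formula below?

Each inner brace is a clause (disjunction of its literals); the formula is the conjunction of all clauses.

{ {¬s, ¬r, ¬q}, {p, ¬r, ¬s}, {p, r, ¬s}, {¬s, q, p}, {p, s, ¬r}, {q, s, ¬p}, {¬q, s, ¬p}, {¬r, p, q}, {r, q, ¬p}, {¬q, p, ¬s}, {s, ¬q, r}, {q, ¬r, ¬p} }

There are 2^4 = 16 truth assignments over (p, q, r, s).
Split on s. With s = True, the clauses containing s are satisfied and ¬s drops from the rest; 1 of the 2^3 = 8 assignments to the other variables satisfy what remains.
With s = False, by the same count on the reduced clause set, 1 assignment works.
(One model: p=F, q=F, r=F, s=F.)
Total: 1 + 1 = 2.

2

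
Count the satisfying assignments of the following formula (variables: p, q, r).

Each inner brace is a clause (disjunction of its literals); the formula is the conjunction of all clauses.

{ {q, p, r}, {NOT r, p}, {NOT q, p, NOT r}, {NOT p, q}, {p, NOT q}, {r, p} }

There are 2^3 = 8 truth assignments over (p, q, r).
Split on q. With q = true, the clauses containing q are satisfied and NOT q drops from the rest; 2 of the 2^2 = 4 assignments to the other variables satisfy what remains.
With q = false, by the same count on the reduced clause set, 0 assignments work.
Total: 2 + 0 = 2.

2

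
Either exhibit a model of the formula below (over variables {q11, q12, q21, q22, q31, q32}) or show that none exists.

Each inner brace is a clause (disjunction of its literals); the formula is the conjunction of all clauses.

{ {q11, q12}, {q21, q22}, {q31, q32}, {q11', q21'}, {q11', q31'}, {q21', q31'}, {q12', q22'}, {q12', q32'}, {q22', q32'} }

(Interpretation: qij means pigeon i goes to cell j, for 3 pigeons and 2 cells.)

Case q11 = 1:
(q21') alone gives q21 = 0.
(q22) alone gives q22 = 1.
(q31') alone gives q31 = 0.
(q32) alone gives q32 = 1.
Now (q32') is unsatisfied and unit — conflict.
Backtrack on q11: now try q11 = 0.
(q12) alone gives q12 = 1.
(q22') alone gives q22 = 0.
(q21) alone gives q21 = 1.
(q31') alone gives q31 = 0.
(q32) alone gives q32 = 1.
Now (q32') is unsatisfied and unit — conflict.
Neither q11 = 1 nor q11 = 0 works.

UNSATISFIABLE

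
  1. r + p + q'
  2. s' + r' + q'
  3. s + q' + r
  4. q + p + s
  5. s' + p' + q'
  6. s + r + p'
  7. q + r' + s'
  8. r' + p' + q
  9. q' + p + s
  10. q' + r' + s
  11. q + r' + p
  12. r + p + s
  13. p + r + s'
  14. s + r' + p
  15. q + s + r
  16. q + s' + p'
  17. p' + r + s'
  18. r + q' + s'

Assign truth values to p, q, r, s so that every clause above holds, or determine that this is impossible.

Branch on r: set r = 1.
Branch on s: set s = 0.
Unit clause (q') forces q = 0.
Unit clause (p) forces p = 1.
But (p') is also a unit clause — contradiction.
That branch fails; take s = 1 instead.
Unit clause (q') forces q = 0.
But (q) is also a unit clause — contradiction.
Either choice for s ends in contradiction.
That branch fails; take r = 0 instead.
Branch on p: set p = 1.
Unit clause (s) forces s = 1.
But (s') is also a unit clause — contradiction.
That branch fails; take p = 0 instead.
Unit clause (q') forces q = 0.
Unit clause (s) forces s = 1.
But (s') is also a unit clause — contradiction.
Either choice for p ends in contradiction.
Either choice for r ends in contradiction.

UNSATISFIABLE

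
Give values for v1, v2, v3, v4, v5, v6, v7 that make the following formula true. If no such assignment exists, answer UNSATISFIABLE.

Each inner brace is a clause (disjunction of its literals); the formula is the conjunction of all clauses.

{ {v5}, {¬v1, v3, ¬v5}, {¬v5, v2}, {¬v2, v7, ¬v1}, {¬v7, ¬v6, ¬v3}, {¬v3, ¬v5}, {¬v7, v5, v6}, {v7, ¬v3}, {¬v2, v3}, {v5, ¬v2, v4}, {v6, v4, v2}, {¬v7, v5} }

UNSATISFIABLE

From the singleton clause (v5), v5 = True.
From the singleton clause (v2), v2 = True.
From the singleton clause (¬v3), v3 = False.
Now (v3) is unsatisfied and unit — conflict.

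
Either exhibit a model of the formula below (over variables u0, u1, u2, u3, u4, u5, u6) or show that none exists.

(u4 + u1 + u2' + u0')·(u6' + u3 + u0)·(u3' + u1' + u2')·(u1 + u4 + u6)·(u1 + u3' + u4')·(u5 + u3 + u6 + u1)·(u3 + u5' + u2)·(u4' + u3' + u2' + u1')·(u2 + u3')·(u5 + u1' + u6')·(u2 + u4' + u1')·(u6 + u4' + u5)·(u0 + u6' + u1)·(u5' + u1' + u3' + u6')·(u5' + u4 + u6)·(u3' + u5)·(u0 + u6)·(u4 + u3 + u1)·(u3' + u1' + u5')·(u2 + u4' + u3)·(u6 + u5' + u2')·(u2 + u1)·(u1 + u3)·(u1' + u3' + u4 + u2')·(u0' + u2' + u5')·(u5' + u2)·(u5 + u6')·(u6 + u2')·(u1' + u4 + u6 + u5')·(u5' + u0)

u0=1, u1=1, u2=0, u3=0, u4=0, u5=0, u6=0

Suppose u2 = 0.
(u3') alone gives u3 = 0.
(u5') alone gives u5 = 0.
(u4') alone gives u4 = 0.
(u1) alone gives u1 = 1.
(u6') alone gives u6 = 0.
(u0) alone gives u0 = 1.
All clauses are satisfied.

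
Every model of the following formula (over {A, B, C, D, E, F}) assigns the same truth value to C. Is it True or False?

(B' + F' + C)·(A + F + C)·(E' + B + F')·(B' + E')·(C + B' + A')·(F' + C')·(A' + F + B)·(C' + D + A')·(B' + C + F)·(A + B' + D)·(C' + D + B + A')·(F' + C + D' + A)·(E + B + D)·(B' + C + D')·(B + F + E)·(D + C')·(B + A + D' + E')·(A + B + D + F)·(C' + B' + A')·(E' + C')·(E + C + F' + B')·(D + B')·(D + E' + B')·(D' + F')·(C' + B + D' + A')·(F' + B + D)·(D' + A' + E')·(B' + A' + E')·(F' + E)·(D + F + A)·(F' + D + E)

Suppose C = 0.
Try B = 0.
Try A = 1.
From the singleton clause (F), F = 1.
From the singleton clause (E'), E = 0.
That conflicts with the unit clause (E).
So A must be the other value — set A = 0.
From the singleton clause (F), F = 1.
From the singleton clause (E'), E = 0.
That conflicts with the unit clause (E).
Neither A = 1 nor A = 0 works.
So B must be the other value — set B = 1.
From the singleton clause (F'), F = 0.
That conflicts with the unit clause (F).
Neither B = 1 nor B = 0 works.
So every satisfying assignment has C = True.

True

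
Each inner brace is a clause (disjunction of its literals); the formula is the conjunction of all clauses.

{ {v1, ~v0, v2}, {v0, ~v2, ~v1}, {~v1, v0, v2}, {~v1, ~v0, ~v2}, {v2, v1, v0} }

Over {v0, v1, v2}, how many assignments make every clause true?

There are 2^3 = 8 truth assignments over (v0, v1, v2).
Check each against the 5 clauses (columns in the order v0, v1, v2):
  F F F  ✗ fails (v2 | v1 | v0)
  F F T  ✓ satisfies all
  F T F  ✗ fails (~v1 | v0 | v2)
  F T T  ✗ fails (v0 | ~v2 | ~v1)
  T F F  ✗ fails (v1 | ~v0 | v2)
  T F T  ✓ satisfies all
  T T F  ✓ satisfies all
  T T T  ✗ fails (~v1 | ~v0 | ~v2)
3 of the 8 rows are models.

3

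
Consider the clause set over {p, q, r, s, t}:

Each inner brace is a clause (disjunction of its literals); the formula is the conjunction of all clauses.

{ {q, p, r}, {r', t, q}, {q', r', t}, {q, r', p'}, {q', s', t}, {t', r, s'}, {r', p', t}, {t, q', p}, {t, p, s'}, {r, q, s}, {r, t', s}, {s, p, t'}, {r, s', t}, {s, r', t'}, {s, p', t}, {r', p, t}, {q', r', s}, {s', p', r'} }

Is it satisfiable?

Try q = 1.
Try r = 1.
(t) alone gives t = 1.
(s) alone gives s = 1.
(p') alone gives p = 0.
All clauses are satisfied.
A satisfying assignment: p=0; q=1; r=1; s=1; t=1.

Yes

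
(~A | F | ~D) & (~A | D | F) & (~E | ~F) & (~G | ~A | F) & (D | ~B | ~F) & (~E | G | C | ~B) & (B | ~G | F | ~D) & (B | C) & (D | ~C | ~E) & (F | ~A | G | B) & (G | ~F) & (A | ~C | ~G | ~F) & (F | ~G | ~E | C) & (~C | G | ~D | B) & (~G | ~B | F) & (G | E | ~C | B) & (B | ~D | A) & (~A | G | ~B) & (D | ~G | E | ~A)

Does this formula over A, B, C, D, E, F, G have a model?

Try E = 0.
Try B = 1.
Try D = 1.
Try A = 1.
(F) alone gives F = 1.
(G) alone gives G = 1.
No clause remains; C is free.
A satisfying assignment: A ↦ 1; B ↦ 1; C ↦ 1; D ↦ 1; E ↦ 0; F ↦ 1; G ↦ 1.

Satisfiable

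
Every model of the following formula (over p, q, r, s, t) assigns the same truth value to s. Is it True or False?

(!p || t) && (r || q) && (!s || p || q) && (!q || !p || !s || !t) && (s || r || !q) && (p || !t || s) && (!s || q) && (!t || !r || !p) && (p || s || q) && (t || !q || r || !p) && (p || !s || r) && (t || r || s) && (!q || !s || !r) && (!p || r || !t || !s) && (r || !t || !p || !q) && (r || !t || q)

False

Suppose s = true.
(q) alone gives q = true.
(!r) alone gives r = false.
(p) alone gives p = true.
(t) alone gives t = true.
Now (!t) is unsatisfied and unit — conflict.
So every satisfying assignment has s = False.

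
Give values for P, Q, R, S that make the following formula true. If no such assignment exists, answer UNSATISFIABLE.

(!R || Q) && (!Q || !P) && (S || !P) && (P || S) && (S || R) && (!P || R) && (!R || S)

Case R = false:
(S) alone gives S = true.
(!P) alone gives P = false.
No clause remains; Q is free.

P: false, Q: true, R: false, S: true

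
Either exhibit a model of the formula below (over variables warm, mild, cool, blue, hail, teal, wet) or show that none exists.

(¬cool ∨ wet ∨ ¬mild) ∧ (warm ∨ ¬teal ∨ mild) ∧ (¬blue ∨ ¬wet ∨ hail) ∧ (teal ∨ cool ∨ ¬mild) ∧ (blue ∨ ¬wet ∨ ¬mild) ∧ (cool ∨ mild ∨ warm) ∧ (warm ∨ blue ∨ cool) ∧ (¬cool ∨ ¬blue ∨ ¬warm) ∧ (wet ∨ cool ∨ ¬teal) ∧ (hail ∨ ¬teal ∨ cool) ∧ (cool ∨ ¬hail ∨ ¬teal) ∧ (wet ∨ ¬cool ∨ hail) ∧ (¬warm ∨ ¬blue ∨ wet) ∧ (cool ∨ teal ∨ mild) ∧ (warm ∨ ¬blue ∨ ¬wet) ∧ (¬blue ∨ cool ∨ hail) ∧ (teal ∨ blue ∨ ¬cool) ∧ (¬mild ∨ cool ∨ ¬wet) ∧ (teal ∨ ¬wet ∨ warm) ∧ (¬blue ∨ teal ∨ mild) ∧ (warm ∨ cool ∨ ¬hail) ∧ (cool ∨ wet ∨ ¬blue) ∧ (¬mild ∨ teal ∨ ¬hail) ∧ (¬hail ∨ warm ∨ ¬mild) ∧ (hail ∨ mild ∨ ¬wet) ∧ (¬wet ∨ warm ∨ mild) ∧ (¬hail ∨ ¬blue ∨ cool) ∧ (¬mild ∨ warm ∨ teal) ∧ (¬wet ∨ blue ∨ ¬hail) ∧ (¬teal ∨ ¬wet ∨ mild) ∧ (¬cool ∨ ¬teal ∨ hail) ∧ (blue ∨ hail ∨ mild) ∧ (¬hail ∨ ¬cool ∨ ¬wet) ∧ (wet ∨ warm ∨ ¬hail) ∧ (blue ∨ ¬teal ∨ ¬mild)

warm=True, mild=False, cool=True, blue=False, hail=True, teal=True, wet=False

Try cool = True.
Try wet = False.
The clause (¬mild) is unit, so mild = False.
The clause (hail) is unit, so hail = True.
The clause (warm) is unit, so warm = True.
The clause (¬blue) is unit, so blue = False.
The clause (teal) is unit, so teal = True.
All clauses are satisfied.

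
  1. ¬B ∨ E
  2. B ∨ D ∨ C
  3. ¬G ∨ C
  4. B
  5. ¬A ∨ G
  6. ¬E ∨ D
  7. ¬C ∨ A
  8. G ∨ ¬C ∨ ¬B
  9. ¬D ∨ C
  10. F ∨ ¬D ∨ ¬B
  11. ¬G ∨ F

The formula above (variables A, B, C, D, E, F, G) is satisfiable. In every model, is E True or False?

True

Suppose E = False.
Unit clause (¬B) forces B = False.
But (B) is also a unit clause — contradiction.
So every satisfying assignment has E = True.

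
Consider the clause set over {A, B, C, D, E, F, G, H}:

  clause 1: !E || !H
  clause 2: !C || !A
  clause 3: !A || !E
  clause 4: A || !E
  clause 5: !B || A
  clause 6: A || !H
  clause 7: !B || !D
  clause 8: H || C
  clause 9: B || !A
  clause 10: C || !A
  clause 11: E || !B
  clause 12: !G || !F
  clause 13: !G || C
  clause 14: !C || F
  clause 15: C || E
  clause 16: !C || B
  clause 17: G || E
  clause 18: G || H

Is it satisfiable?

Case E = false:
The clause (!B) is unit, so B = false.
The clause (!A) is unit, so A = false.
The clause (!H) is unit, so H = false.
The clause (C) is unit, so C = true.
But (!C) is also a unit clause — contradiction.
That branch fails; take E = true instead.
The clause (!H) is unit, so H = false.
The clause (!A) is unit, so A = false.
But (A) is also a unit clause — contradiction.
Both values of E lead to a conflict.
No assignment satisfies every clause.

No, unsatisfiable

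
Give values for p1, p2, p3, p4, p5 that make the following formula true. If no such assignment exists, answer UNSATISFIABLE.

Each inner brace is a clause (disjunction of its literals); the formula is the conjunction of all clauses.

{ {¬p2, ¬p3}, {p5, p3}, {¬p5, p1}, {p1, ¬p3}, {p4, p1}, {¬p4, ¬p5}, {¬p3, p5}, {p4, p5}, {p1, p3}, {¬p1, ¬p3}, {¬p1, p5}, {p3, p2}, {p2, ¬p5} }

Case p2 = True:
(¬p3) alone gives p3 = False.
(p5) alone gives p5 = True.
(p1) alone gives p1 = True.
(¬p4) alone gives p4 = False.
This assignment satisfies each clause.

p1=True,  p2=True,  p3=False,  p4=False,  p5=True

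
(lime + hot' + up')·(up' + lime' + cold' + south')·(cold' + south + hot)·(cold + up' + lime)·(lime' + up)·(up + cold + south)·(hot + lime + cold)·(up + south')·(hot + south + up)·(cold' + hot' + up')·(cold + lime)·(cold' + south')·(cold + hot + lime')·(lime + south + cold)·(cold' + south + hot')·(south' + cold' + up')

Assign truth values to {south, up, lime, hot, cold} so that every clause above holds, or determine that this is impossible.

Case lime = 1:
(up) alone gives up = 1.
Case cold = 0:
(hot) alone gives hot = 1.
All clauses hold; south can take either value.

south: 1,  up: 1,  lime: 1,  hot: 1,  cold: 0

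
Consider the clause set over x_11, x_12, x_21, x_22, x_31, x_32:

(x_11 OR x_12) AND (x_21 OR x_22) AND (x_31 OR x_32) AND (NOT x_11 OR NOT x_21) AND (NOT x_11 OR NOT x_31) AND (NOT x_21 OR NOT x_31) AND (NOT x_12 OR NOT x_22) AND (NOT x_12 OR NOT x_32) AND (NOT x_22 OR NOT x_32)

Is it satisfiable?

No

Case x_11 = true:
Unit clause (NOT x_21) forces x_21 = false.
Unit clause (x_22) forces x_22 = true.
Unit clause (NOT x_31) forces x_31 = false.
Unit clause (x_32) forces x_32 = true.
Now (NOT x_32) is unsatisfied and unit — conflict.
Undo x_11 and try x_11 = false.
Unit clause (x_12) forces x_12 = true.
Unit clause (NOT x_22) forces x_22 = false.
Unit clause (x_21) forces x_21 = true.
Unit clause (NOT x_31) forces x_31 = false.
Unit clause (x_32) forces x_32 = true.
Now (NOT x_32) is unsatisfied and unit — conflict.
Neither x_11 = true nor x_11 = false works.
No assignment satisfies every clause.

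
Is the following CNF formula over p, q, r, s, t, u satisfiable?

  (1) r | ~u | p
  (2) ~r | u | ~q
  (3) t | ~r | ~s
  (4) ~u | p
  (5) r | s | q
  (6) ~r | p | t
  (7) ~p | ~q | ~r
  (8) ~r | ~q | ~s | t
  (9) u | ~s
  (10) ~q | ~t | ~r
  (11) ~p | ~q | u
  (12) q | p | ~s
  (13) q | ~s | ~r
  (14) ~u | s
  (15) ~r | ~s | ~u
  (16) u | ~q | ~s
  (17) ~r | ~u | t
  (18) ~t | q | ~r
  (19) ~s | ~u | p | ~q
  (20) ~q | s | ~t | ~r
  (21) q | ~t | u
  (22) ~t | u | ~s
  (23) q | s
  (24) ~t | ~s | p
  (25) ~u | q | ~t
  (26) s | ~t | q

Satisfiable

Case u = 1:
The clause (p) is unit, so p = 1.
The clause (s) is unit, so s = 1.
The clause (~r) is unit, so r = 0.
Case q = 1:
All clauses hold; t can take either value.
A satisfying assignment: p: 1,  q: 1,  r: 0,  s: 1,  t: 0,  u: 1.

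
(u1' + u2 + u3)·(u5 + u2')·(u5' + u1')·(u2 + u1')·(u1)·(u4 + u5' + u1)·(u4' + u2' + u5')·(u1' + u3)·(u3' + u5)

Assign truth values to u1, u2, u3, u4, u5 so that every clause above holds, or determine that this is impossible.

Unit clause (u1) forces u1 = 1.
Unit clause (u5') forces u5 = 0.
Unit clause (u2') forces u2 = 0.
But (u2) is also a unit clause — contradiction.

UNSATISFIABLE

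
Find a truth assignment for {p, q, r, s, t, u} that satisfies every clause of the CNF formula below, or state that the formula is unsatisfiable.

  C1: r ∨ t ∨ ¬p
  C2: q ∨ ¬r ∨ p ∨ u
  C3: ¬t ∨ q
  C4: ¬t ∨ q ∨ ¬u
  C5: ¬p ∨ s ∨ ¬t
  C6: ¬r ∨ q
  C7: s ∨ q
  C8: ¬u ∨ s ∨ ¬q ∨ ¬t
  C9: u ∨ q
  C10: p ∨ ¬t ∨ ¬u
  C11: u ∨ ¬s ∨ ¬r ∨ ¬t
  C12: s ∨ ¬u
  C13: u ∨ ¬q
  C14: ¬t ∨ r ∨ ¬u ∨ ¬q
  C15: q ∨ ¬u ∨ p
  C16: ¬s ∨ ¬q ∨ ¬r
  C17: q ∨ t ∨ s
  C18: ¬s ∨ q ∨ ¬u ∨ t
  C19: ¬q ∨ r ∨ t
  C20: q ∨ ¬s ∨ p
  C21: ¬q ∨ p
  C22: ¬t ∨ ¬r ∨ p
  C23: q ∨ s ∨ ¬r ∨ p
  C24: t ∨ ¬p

Case t = False:
(¬p) alone gives p = False.
(¬q) alone gives q = False.
(¬r) alone gives r = False.
(s) alone gives s = True.
But (¬s) is also a unit clause — contradiction.
Undo t and try t = True.
(q) alone gives q = True.
(u) alone gives u = True.
(s) alone gives s = True.
(p) alone gives p = True.
(r) alone gives r = True.
But (¬r) is also a unit clause — contradiction.
Both values of t lead to a conflict.

UNSATISFIABLE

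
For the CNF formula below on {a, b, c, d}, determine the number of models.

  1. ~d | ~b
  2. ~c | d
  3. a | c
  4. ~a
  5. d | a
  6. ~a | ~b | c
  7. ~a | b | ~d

There are 2^4 = 16 truth assignments over (a, b, c, d).
Check each against the 7 clauses (columns in the order a, b, c, d):
  F F F F  ✗ fails (a | c)
  F F F T  ✗ fails (a | c)
  F F T F  ✗ fails (~c | d)
  F F T T  ✓ satisfies all
  F T F F  ✗ fails (a | c)
  F T F T  ✗ fails (~d | ~b)
  F T T F  ✗ fails (~c | d)
  F T T T  ✗ fails (~d | ~b)
  T F F F  ✗ fails (~a)
  T F F T  ✗ fails (~a)
  T F T F  ✗ fails (~c | d)
  T F T T  ✗ fails (~a)
  T T F F  ✗ fails (~a)
  T T F T  ✗ fails (~d | ~b)
  T T T F  ✗ fails (~c | d)
  T T T T  ✗ fails (~d | ~b)
1 of the 16 rows is a model.

1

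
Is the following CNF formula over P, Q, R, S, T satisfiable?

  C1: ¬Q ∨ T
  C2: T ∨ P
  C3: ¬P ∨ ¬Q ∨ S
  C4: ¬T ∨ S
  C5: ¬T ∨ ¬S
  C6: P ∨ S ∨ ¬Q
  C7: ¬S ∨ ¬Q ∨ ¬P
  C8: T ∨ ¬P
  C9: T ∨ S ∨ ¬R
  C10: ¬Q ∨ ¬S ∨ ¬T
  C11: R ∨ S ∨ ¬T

No

Case Q = False:
Case T = True:
From the singleton clause (S), S = True.
Now (¬S) is unsatisfied and unit — conflict.
So T must be the other value — set T = False.
From the singleton clause (P), P = True.
Now (¬P) is unsatisfied and unit — conflict.
Either choice for T ends in contradiction.
So Q must be the other value — set Q = True.
From the singleton clause (T), T = True.
From the singleton clause (S), S = True.
Now (¬S) is unsatisfied and unit — conflict.
Either choice for Q ends in contradiction.
No assignment satisfies every clause.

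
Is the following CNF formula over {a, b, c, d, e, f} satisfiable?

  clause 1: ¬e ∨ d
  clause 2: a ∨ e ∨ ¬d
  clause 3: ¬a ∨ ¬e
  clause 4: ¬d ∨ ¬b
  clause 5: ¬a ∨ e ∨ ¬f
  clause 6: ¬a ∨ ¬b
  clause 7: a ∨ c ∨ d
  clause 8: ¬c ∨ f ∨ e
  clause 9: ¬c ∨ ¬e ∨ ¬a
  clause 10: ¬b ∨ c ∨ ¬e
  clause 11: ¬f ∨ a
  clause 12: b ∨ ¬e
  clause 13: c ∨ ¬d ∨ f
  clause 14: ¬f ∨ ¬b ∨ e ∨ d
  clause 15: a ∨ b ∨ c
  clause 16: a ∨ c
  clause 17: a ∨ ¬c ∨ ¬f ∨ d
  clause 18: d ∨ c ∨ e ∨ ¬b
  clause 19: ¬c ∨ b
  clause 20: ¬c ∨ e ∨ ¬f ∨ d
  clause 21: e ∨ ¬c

Satisfiable

Case e = False:
From the singleton clause (¬c), c = False.
From the singleton clause (a), a = True.
From the singleton clause (¬f), f = False.
From the singleton clause (¬b), b = False.
From the singleton clause (¬d), d = False.
All clauses are satisfied.
A satisfying assignment: a: True; b: False; c: False; d: False; e: False; f: False.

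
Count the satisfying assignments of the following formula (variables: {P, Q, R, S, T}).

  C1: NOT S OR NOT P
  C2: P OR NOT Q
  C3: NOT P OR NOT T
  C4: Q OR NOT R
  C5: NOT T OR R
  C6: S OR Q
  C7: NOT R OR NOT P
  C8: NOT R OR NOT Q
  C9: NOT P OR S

There are 2^5 = 32 truth assignments over (P, Q, R, S, T).
Split on S. With S = true, the clauses containing S are satisfied and NOT S drops from the rest; 1 of the 2^4 = 16 assignments to the other variables satisfy what remains.
With S = false, by the same count on the reduced clause set, 0 assignments work.
(One model: P=F, Q=F, R=F, S=T, T=F.)
Total: 1 + 0 = 1.

1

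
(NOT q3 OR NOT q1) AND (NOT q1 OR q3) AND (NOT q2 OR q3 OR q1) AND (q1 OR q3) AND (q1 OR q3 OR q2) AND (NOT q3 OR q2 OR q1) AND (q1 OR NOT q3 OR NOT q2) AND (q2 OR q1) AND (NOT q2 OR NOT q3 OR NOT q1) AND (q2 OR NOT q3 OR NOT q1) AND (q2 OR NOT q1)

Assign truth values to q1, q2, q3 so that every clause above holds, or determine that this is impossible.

Branch on q3: set q3 = false.
The clause (NOT q1) is unit, so q1 = false.
Now (q1) is unsatisfied and unit — conflict.
Undo q3 and try q3 = true.
The clause (NOT q1) is unit, so q1 = false.
The clause (q2) is unit, so q2 = true.
Now (NOT q2) is unsatisfied and unit — conflict.
Both values of q3 lead to a conflict.

UNSATISFIABLE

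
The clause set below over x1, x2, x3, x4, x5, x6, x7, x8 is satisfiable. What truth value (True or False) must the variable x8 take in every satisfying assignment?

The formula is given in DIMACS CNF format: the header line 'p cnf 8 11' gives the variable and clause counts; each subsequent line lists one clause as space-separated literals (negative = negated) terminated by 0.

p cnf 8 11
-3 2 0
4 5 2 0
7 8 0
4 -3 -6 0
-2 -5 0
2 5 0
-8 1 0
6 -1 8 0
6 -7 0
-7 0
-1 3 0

Suppose x8 = False.
From the singleton clause (x7), x7 = True.
That conflicts with the unit clause (¬x7).
So every satisfying assignment has x8 = True.

True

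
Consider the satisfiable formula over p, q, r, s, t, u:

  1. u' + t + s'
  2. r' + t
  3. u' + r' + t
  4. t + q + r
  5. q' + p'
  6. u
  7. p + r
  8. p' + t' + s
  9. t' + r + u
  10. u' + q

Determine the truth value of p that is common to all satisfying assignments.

Suppose p = 1.
(q') alone gives q = 0.
(u) alone gives u = 1.
Now (u') is unsatisfied and unit — conflict.
So every satisfying assignment has p = False.

False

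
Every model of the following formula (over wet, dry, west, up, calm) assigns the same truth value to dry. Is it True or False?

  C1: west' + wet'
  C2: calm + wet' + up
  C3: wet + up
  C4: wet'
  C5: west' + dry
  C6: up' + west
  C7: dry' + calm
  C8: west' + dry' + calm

True

Suppose dry = 0.
Unit clause (wet') forces wet = 0.
Unit clause (up) forces up = 1.
Unit clause (west') forces west = 0.
Now (west) is unsatisfied and unit — conflict.
So every satisfying assignment has dry = True.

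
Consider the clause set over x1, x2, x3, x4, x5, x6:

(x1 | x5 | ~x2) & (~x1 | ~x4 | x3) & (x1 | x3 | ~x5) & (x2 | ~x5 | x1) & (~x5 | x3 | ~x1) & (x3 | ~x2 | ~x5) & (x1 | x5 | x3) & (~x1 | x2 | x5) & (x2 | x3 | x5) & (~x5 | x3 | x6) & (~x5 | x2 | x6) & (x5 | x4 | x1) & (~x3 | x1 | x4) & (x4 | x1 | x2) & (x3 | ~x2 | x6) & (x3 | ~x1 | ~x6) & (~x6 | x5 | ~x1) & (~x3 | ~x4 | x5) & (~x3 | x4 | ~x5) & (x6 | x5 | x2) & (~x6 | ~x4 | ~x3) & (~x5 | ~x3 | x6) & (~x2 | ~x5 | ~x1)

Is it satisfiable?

Satisfiable

Branch on x1: set x1 = 1.
Branch on x4: set x4 = 0.
Branch on x5: set x5 = 0.
From the singleton clause (x2), x2 = 1.
From the singleton clause (~x6), x6 = 0.
From the singleton clause (x3), x3 = 1.
Every clause now holds.
A satisfying assignment: x1: 1; x2: 1; x3: 1; x4: 0; x5: 0; x6: 0.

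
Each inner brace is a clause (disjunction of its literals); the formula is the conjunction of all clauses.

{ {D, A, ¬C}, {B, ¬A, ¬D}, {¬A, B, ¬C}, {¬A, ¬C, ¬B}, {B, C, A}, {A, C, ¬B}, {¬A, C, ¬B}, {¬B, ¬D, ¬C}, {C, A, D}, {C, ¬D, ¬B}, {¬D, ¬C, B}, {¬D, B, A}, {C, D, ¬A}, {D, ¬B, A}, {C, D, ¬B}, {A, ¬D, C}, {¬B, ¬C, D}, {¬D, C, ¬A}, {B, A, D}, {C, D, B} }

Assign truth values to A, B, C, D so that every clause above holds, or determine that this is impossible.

Try D = True.
Try B = True.
Unit clause (¬C) forces C = False.
But (C) is also a unit clause — contradiction.
Backtrack on B: now try B = False.
Unit clause (¬A) forces A = False.
But (A) is also a unit clause — contradiction.
Neither B = True nor B = False works.
Backtrack on D: now try D = False.
Try A = True.
Unit clause (C) forces C = True.
Unit clause (B) forces B = True.
But (¬B) is also a unit clause — contradiction.
Backtrack on A: now try A = False.
Unit clause (¬C) forces C = False.
But (C) is also a unit clause — contradiction.
Neither A = True nor A = False works.
Neither D = True nor D = False works.

UNSATISFIABLE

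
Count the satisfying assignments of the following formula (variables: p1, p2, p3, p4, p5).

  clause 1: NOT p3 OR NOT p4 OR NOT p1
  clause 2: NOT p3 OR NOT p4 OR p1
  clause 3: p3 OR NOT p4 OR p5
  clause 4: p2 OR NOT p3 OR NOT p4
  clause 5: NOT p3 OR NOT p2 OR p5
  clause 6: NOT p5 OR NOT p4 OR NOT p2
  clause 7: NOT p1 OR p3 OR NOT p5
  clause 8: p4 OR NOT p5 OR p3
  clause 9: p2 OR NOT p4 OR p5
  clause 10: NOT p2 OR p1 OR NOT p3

There are 2^5 = 32 truth assignments over (p1, p2, p3, p4, p5).
Split on p1. With p1 = true, the clauses containing p1 are satisfied and NOT p1 drops from the rest; 5 of the 2^4 = 16 assignments to the other variables satisfy what remains.
With p1 = false, by the same count on the reduced clause set, 5 assignments work.
(One model: p1=F, p2=F, p3=F, p4=F, p5=F.)
Total: 5 + 5 = 10.

10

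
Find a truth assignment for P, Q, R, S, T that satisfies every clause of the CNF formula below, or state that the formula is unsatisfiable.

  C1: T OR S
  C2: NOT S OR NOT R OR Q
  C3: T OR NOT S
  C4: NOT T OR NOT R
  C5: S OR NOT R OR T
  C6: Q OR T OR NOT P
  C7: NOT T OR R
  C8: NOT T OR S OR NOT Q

Branch on T: set T = true.
Unit clause (NOT R) forces R = false.
But (R) is also a unit clause — contradiction.
Backtrack on T: now try T = false.
Unit clause (S) forces S = true.
But (NOT S) is also a unit clause — contradiction.
Both values of T lead to a conflict.

UNSATISFIABLE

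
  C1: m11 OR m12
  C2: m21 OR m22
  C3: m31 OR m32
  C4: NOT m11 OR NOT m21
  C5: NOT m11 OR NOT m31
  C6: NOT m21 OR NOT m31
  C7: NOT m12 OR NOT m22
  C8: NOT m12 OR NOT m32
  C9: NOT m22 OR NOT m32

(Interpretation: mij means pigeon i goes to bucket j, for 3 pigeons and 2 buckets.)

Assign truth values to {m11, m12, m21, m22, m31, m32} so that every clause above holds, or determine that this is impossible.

Suppose m11 = true.
From the singleton clause (NOT m21), m21 = false.
From the singleton clause (m22), m22 = true.
From the singleton clause (NOT m31), m31 = false.
From the singleton clause (m32), m32 = true.
But (NOT m32) is also a unit clause — contradiction.
Backtrack on m11: now try m11 = false.
From the singleton clause (m12), m12 = true.
From the singleton clause (NOT m22), m22 = false.
From the singleton clause (m21), m21 = true.
From the singleton clause (NOT m31), m31 = false.
From the singleton clause (m32), m32 = true.
But (NOT m32) is also a unit clause — contradiction.
Either choice for m11 ends in contradiction.

UNSATISFIABLE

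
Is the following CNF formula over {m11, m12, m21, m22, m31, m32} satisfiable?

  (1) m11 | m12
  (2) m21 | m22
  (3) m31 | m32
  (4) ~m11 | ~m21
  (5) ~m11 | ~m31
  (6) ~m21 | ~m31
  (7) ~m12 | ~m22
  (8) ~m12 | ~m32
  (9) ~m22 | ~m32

Case m11 = 1:
(~m21) alone gives m21 = 0.
(m22) alone gives m22 = 1.
(~m31) alone gives m31 = 0.
(m32) alone gives m32 = 1.
Now (~m32) is unsatisfied and unit — conflict.
Backtrack on m11: now try m11 = 0.
(m12) alone gives m12 = 1.
(~m22) alone gives m22 = 0.
(m21) alone gives m21 = 1.
(~m31) alone gives m31 = 0.
(m32) alone gives m32 = 1.
Now (~m32) is unsatisfied and unit — conflict.
Both values of m11 lead to a conflict.
No assignment satisfies every clause.

Unsatisfiable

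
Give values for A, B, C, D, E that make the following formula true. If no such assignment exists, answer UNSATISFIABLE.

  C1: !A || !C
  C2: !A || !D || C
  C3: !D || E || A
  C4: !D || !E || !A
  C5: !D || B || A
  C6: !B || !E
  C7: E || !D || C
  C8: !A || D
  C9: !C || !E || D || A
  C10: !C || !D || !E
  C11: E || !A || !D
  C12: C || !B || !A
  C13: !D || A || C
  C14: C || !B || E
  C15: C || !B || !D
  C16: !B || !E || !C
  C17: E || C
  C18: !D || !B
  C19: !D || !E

A: false,  B: false,  C: false,  D: false,  E: true

Branch on A: set A = false.
Branch on D: set D = false.
Branch on B: set B = false.
Branch on C: set C = false.
The clause (E) is unit, so E = true.
All clauses are satisfied.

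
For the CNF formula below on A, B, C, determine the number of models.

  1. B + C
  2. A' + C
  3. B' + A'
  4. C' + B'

3

There are 2^3 = 8 truth assignments over (A, B, C).
Split on B. With B = 1, the clauses containing B are satisfied and B' drops from the rest; 1 of the 2^2 = 4 assignments to the other variables satisfy what remains.
With B = 0, by the same count on the reduced clause set, 2 assignments work.
(One model: A=F, B=F, C=T.)
Total: 1 + 2 = 3.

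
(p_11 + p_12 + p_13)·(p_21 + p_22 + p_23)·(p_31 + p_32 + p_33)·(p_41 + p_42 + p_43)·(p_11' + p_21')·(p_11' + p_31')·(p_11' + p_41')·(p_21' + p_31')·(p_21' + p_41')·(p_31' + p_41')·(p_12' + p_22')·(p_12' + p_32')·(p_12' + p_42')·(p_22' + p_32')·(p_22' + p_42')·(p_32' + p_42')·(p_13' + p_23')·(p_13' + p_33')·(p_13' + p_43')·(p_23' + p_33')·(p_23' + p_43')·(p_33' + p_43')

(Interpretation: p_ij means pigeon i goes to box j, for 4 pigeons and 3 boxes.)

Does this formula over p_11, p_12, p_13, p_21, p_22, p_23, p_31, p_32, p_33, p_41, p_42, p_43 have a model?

Unsatisfiable

Try p_11 = 0.
Try p_12 = 1.
Unit clause (p_22') forces p_22 = 0.
Unit clause (p_32') forces p_32 = 0.
Unit clause (p_42') forces p_42 = 0.
Try p_21 = 1.
Unit clause (p_31') forces p_31 = 0.
Unit clause (p_33) forces p_33 = 1.
Unit clause (p_41') forces p_41 = 0.
Unit clause (p_43) forces p_43 = 1.
But (p_43') is also a unit clause — contradiction.
So p_21 must be the other value — set p_21 = 0.
Unit clause (p_23) forces p_23 = 1.
Unit clause (p_13') forces p_13 = 0.
Unit clause (p_33') forces p_33 = 0.
Unit clause (p_31) forces p_31 = 1.
Unit clause (p_41') forces p_41 = 0.
Unit clause (p_43) forces p_43 = 1.
But (p_43') is also a unit clause — contradiction.
Both values of p_21 lead to a conflict.
So p_12 must be the other value — set p_12 = 0.
Unit clause (p_13) forces p_13 = 1.
Unit clause (p_23') forces p_23 = 0.
Unit clause (p_33') forces p_33 = 0.
Unit clause (p_43') forces p_43 = 0.
Try p_21 = 1.
Unit clause (p_31') forces p_31 = 0.
Unit clause (p_32) forces p_32 = 1.
Unit clause (p_41') forces p_41 = 0.
Unit clause (p_42) forces p_42 = 1.
But (p_42') is also a unit clause — contradiction.
So p_21 must be the other value — set p_21 = 0.
Unit clause (p_22) forces p_22 = 1.
Unit clause (p_32') forces p_32 = 0.
Unit clause (p_31) forces p_31 = 1.
Unit clause (p_41') forces p_41 = 0.
Unit clause (p_42) forces p_42 = 1.
But (p_42') is also a unit clause — contradiction.
Both values of p_21 lead to a conflict.
Both values of p_12 lead to a conflict.
So p_11 must be the other value — set p_11 = 1.
Unit clause (p_21') forces p_21 = 0.
Unit clause (p_31') forces p_31 = 0.
Unit clause (p_41') forces p_41 = 0.
Try p_22 = 1.
Unit clause (p_12') forces p_12 = 0.
Unit clause (p_32') forces p_32 = 0.
Unit clause (p_33) forces p_33 = 1.
Unit clause (p_42') forces p_42 = 0.
Unit clause (p_43) forces p_43 = 1.
But (p_43') is also a unit clause — contradiction.
So p_22 must be the other value — set p_22 = 0.
Unit clause (p_23) forces p_23 = 1.
Unit clause (p_13') forces p_13 = 0.
Unit clause (p_33') forces p_33 = 0.
Unit clause (p_32) forces p_32 = 1.
Unit clause (p_12') forces p_12 = 0.
Unit clause (p_42') forces p_42 = 0.
Unit clause (p_43) forces p_43 = 1.
But (p_43') is also a unit clause — contradiction.
Both values of p_22 lead to a conflict.
Both values of p_11 lead to a conflict.
No assignment satisfies every clause.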